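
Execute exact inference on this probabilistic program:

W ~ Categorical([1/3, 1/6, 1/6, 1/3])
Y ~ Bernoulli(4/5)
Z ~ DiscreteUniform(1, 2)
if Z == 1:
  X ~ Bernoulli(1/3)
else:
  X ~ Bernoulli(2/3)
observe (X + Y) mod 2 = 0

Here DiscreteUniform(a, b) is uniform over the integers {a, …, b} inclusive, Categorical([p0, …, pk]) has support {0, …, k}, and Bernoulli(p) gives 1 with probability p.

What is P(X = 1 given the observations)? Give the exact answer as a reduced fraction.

P(X = 1 | obs) = 4/5

Enumerate traces; 16 have nonzero weight after conditioning:
  (W=0, Y=0, Z=1, X=0) weight 1/45
  (W=0, Y=0, Z=2, X=0) weight 1/90
  (W=0, Y=1, Z=1, X=1) weight 2/45
  (W=0, Y=1, Z=2, X=1) weight 4/45
  (W=1, Y=0, Z=1, X=0) weight 1/90
  (W=1, Y=0, Z=2, X=0) weight 1/180
  (W=1, Y=1, Z=1, X=1) weight 1/45
  (W=1, Y=1, Z=2, X=1) weight 2/45
  … 8 more
Group by X:
  weight(X=0) = 1/10
  weight(X=1) = 2/5
Total weight = 1/10 + 2/5 = 1/2
P(X=0 | obs) = 1/10 / 1/2 = 1/5
P(X=1 | obs) = 2/5 / 1/2 = 4/5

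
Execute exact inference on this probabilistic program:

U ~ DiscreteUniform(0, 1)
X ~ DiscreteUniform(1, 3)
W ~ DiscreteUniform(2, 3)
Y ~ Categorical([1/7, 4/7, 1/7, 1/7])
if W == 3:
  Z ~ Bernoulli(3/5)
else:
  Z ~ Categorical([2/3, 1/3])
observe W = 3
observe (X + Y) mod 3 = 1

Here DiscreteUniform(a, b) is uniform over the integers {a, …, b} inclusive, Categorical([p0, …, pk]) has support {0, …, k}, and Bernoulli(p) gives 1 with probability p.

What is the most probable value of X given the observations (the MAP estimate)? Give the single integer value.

Enumerate traces; 16 have nonzero weight after conditioning:
  (U=0, X=1, W=3, Y=0, Z=0) weight 1/210
  (U=0, X=1, W=3, Y=0, Z=1) weight 1/140
  (U=0, X=1, W=3, Y=3, Z=0) weight 1/210
  (U=0, X=1, W=3, Y=3, Z=1) weight 1/140
  (U=0, X=2, W=3, Y=2, Z=0) weight 1/210
  (U=0, X=2, W=3, Y=2, Z=1) weight 1/140
  (U=0, X=3, W=3, Y=1, Z=0) weight 2/105
  (U=0, X=3, W=3, Y=1, Z=1) weight 1/35
  … 8 more
Group by X:
  weight(X=1) = 1/21
  weight(X=2) = 1/42
  weight(X=3) = 2/21
Total weight = 1/21 + 1/42 + 2/21 = 1/6
P(X=1 | obs) = 1/21 / 1/6 = 2/7
P(X=2 | obs) = 1/42 / 1/6 = 1/7
P(X=3 | obs) = 2/21 / 1/6 = 4/7
argmax = 3

argmax_v P(X = v | obs) = 3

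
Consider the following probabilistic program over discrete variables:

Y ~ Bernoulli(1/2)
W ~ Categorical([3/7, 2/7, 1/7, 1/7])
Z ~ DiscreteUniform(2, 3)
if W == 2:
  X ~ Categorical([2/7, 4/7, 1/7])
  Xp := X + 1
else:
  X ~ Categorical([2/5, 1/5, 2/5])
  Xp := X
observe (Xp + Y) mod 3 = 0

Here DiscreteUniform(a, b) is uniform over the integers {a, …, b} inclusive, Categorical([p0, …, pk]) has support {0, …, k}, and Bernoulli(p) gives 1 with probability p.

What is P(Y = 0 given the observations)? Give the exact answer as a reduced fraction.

Enumerate traces; 16 have nonzero weight after conditioning:
  (Y=0, W=0, Z=2, X=0) weight 3/70
  (Y=0, W=0, Z=3, X=0) weight 3/70
  (Y=0, W=1, Z=2, X=0) weight 1/35
  (Y=0, W=1, Z=3, X=0) weight 1/35
  (Y=0, W=2, Z=2, X=2) weight 1/196
  (Y=0, W=2, Z=3, X=2) weight 1/196
  (Y=0, W=3, Z=2, X=0) weight 1/70
  (Y=0, W=3, Z=3, X=0) weight 1/70
  (Y=1, W=0, Z=2, X=2) weight 3/70
  … 7 more
Group by Y:
  weight(Y=0) = 89/490
  weight(Y=1) = 52/245
Total weight = 89/490 + 52/245 = 193/490
P(Y=0 | obs) = 89/490 / 193/490 = 89/193
P(Y=1 | obs) = 52/245 / 193/490 = 104/193

P(Y = 0 | obs) = 89/193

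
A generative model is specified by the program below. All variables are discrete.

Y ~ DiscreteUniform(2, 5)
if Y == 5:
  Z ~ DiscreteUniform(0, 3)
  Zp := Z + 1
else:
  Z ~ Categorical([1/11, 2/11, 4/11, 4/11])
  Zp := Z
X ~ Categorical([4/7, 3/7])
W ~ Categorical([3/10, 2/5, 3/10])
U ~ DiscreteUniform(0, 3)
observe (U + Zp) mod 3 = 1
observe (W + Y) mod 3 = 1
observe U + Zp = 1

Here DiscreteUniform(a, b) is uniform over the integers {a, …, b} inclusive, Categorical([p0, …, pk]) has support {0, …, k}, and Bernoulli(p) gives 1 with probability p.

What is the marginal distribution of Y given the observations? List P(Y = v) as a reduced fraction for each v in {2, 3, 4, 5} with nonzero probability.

Enumerate traces; 14 have nonzero weight after conditioning:
  (Y=2, Z=0, X=0, W=2, U=1) weight 3/3080
  (Y=2, Z=0, X=1, W=2, U=1) weight 9/12320
  (Y=2, Z=1, X=0, W=2, U=0) weight 3/1540
  (Y=2, Z=1, X=1, W=2, U=0) weight 9/6160
  (Y=3, Z=0, X=0, W=1, U=1) weight 1/770
  (Y=3, Z=0, X=1, W=1, U=1) weight 3/3080
  (Y=3, Z=1, X=0, W=1, U=0) weight 1/385
  (Y=3, Z=1, X=1, W=1, U=0) weight 3/1540
  (Y=4, Z=0, X=0, W=0, U=1) weight 3/3080
  (Y=5, Z=0, X=0, W=2, U=0) weight 3/1120
  … 4 more
Group by Y:
  weight(Y=2) = 9/1760
  weight(Y=3) = 3/440
  weight(Y=4) = 9/1760
  weight(Y=5) = 3/640
Total weight = 9/1760 + 3/440 + 9/1760 + 3/640 = 153/7040
P(Y=2 | obs) = 9/1760 / 153/7040 = 4/17
P(Y=3 | obs) = 3/440 / 153/7040 = 16/51
P(Y=4 | obs) = 9/1760 / 153/7040 = 4/17
P(Y=5 | obs) = 3/640 / 153/7040 = 11/51

P(Y=2) = 4/17, P(Y=3) = 16/51, P(Y=4) = 4/17, P(Y=5) = 11/51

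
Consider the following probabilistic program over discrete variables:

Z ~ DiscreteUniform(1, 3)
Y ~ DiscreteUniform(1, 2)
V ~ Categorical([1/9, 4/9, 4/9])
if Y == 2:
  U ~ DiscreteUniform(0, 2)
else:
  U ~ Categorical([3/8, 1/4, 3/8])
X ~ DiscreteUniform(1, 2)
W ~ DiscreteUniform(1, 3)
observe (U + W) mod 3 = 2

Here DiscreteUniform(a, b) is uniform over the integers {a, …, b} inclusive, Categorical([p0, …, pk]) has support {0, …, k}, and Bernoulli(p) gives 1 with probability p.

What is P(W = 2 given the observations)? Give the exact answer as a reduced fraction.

Enumerate traces; 108 have nonzero weight after conditioning:
  (Z=1, Y=1, V=0, U=0, X=1, W=2) weight 1/864
  (Z=1, Y=1, V=0, U=0, X=2, W=2) weight 1/864
  (Z=1, Y=1, V=0, U=1, X=1, W=1) weight 1/1296
  (Z=1, Y=1, V=0, U=1, X=2, W=1) weight 1/1296
  (Z=1, Y=1, V=0, U=2, X=1, W=3) weight 1/864
  (Z=1, Y=1, V=0, U=2, X=2, W=3) weight 1/864
  (Z=1, Y=1, V=1, U=0, X=1, W=2) weight 1/216
  (Z=1, Y=1, V=1, U=0, X=2, W=2) weight 1/216
  … 100 more
Group by W:
  weight(W=1) = 7/72
  weight(W=2) = 17/144
  weight(W=3) = 17/144
Total weight = 7/72 + 17/144 + 17/144 = 1/3
P(W=1 | obs) = 7/72 / 1/3 = 7/24
P(W=2 | obs) = 17/144 / 1/3 = 17/48
P(W=3 | obs) = 17/144 / 1/3 = 17/48

P(W = 2 | obs) = 17/48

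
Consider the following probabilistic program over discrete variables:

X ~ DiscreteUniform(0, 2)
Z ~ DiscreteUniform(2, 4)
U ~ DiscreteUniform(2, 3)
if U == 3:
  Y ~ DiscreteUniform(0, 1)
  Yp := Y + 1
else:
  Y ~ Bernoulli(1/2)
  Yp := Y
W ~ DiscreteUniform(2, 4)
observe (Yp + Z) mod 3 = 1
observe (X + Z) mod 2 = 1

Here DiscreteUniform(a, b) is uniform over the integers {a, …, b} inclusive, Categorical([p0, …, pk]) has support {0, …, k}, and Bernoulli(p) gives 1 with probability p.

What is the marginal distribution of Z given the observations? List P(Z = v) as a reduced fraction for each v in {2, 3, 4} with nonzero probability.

Enumerate traces; 18 have nonzero weight after conditioning:
  (X=0, Z=3, U=2, Y=1, W=2) weight 1/108
  (X=0, Z=3, U=2, Y=1, W=3) weight 1/108
  (X=0, Z=3, U=2, Y=1, W=4) weight 1/108
  (X=0, Z=3, U=3, Y=0, W=2) weight 1/108
  (X=0, Z=3, U=3, Y=0, W=3) weight 1/108
  (X=0, Z=3, U=3, Y=0, W=4) weight 1/108
  (X=1, Z=2, U=3, Y=1, W=2) weight 1/108
  (X=1, Z=2, U=3, Y=1, W=3) weight 1/108
  (X=1, Z=4, U=2, Y=0, W=2) weight 1/108
  … 9 more
Group by Z:
  weight(Z=2) = 1/36
  weight(Z=3) = 1/9
  weight(Z=4) = 1/36
Total weight = 1/36 + 1/9 + 1/36 = 1/6
P(Z=2 | obs) = 1/36 / 1/6 = 1/6
P(Z=3 | obs) = 1/9 / 1/6 = 2/3
P(Z=4 | obs) = 1/36 / 1/6 = 1/6

P(Z=2) = 1/6, P(Z=3) = 2/3, P(Z=4) = 1/6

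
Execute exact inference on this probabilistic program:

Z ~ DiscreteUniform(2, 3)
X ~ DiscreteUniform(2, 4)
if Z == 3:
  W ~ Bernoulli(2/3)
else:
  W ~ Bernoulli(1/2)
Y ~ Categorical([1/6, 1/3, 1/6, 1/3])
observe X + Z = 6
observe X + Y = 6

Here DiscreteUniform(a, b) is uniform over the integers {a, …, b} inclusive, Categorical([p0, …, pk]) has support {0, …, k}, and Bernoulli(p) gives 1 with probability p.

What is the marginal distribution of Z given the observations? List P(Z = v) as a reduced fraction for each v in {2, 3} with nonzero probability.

P(Z=2) = 1/3, P(Z=3) = 2/3

Enumerate traces; 4 have nonzero weight after conditioning:
  (Z=2, X=4, W=0, Y=2) weight 1/72
  (Z=2, X=4, W=1, Y=2) weight 1/72
  (Z=3, X=3, W=0, Y=3) weight 1/54
  (Z=3, X=3, W=1, Y=3) weight 1/27
Group by Z:
  weight(Z=2) = 1/36
  weight(Z=3) = 1/18
Total weight = 1/36 + 1/18 = 1/12
P(Z=2 | obs) = 1/36 / 1/12 = 1/3
P(Z=3 | obs) = 1/18 / 1/12 = 2/3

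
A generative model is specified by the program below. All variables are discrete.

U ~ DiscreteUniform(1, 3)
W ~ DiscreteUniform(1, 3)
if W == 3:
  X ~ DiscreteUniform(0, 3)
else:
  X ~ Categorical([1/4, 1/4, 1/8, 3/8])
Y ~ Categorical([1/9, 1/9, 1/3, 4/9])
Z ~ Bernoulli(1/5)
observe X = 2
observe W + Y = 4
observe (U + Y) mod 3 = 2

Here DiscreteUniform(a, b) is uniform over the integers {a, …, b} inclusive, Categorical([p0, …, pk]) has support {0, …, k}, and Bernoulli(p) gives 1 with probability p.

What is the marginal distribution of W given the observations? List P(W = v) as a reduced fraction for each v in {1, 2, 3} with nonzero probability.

Enumerate traces; 6 have nonzero weight after conditioning:
  (U=1, W=3, X=2, Y=1, Z=0) weight 1/405
  (U=1, W=3, X=2, Y=1, Z=1) weight 1/1620
  (U=2, W=1, X=2, Y=3, Z=0) weight 2/405
  (U=2, W=1, X=2, Y=3, Z=1) weight 1/810
  (U=3, W=2, X=2, Y=2, Z=0) weight 1/270
  (U=3, W=2, X=2, Y=2, Z=1) weight 1/1080
Group by W:
  weight(W=1) = 1/162
  weight(W=2) = 1/216
  weight(W=3) = 1/324
Total weight = 1/162 + 1/216 + 1/324 = 1/72
P(W=1 | obs) = 1/162 / 1/72 = 4/9
P(W=2 | obs) = 1/216 / 1/72 = 1/3
P(W=3 | obs) = 1/324 / 1/72 = 2/9

P(W=1) = 4/9, P(W=2) = 1/3, P(W=3) = 2/9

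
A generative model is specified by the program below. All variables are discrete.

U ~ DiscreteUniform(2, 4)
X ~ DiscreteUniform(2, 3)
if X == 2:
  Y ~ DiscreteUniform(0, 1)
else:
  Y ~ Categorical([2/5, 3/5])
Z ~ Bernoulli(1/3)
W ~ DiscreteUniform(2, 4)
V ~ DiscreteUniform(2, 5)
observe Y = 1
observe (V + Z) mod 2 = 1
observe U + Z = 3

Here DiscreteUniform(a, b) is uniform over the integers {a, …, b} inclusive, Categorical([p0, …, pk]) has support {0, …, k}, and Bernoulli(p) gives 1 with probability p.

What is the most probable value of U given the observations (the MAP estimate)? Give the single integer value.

Enumerate traces; 24 have nonzero weight after conditioning:
  (U=2, X=2, Y=1, Z=1, W=2, V=2) weight 1/432
  (U=2, X=2, Y=1, Z=1, W=2, V=4) weight 1/432
  (U=2, X=2, Y=1, Z=1, W=3, V=2) weight 1/432
  (U=2, X=2, Y=1, Z=1, W=3, V=4) weight 1/432
  (U=2, X=2, Y=1, Z=1, W=4, V=2) weight 1/432
  (U=2, X=2, Y=1, Z=1, W=4, V=4) weight 1/432
  (U=2, X=3, Y=1, Z=1, W=2, V=2) weight 1/360
  (U=2, X=3, Y=1, Z=1, W=2, V=4) weight 1/360
  (U=3, X=2, Y=1, Z=0, W=2, V=3) weight 1/216
  … 15 more
Group by U:
  weight(U=2) = 11/360
  weight(U=3) = 11/180
Total weight = 11/360 + 11/180 = 11/120
P(U=2 | obs) = 11/360 / 11/120 = 1/3
P(U=3 | obs) = 11/180 / 11/120 = 2/3
argmax = 3

argmax_v P(U = v | obs) = 3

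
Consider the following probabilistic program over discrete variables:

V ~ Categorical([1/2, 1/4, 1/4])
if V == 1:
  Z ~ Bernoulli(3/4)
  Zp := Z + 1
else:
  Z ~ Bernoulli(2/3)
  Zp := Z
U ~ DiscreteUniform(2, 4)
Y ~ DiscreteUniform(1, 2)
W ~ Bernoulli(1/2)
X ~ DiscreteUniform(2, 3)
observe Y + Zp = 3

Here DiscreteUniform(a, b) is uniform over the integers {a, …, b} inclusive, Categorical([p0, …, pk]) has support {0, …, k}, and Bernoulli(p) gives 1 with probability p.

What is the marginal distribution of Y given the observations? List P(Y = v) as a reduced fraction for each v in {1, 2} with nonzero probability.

P(Y=1) = 1/4, P(Y=2) = 3/4

Enumerate traces; 48 have nonzero weight after conditioning:
  (V=0, Z=1, U=2, Y=2, W=0, X=2) weight 1/72
  (V=0, Z=1, U=2, Y=2, W=0, X=3) weight 1/72
  (V=0, Z=1, U=2, Y=2, W=1, X=2) weight 1/72
  (V=0, Z=1, U=2, Y=2, W=1, X=3) weight 1/72
  (V=0, Z=1, U=3, Y=2, W=0, X=2) weight 1/72
  (V=0, Z=1, U=3, Y=2, W=0, X=3) weight 1/72
  (V=0, Z=1, U=3, Y=2, W=1, X=2) weight 1/72
  (V=0, Z=1, U=3, Y=2, W=1, X=3) weight 1/72
  (V=1, Z=1, U=2, Y=1, W=0, X=2) weight 1/128
  … 39 more
Group by Y:
  weight(Y=1) = 3/32
  weight(Y=2) = 9/32
Total weight = 3/32 + 9/32 = 3/8
P(Y=1 | obs) = 3/32 / 3/8 = 1/4
P(Y=2 | obs) = 9/32 / 3/8 = 3/4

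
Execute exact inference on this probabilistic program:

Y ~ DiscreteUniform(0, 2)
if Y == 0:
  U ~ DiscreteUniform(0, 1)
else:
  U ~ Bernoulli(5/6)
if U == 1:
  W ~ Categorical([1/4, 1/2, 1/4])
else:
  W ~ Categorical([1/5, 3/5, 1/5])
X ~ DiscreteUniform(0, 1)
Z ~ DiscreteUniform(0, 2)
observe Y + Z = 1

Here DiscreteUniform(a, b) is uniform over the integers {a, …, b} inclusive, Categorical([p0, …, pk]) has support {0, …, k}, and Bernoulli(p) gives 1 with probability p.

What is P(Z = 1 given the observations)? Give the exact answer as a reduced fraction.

P(Z = 1 | obs) = 1/2

Enumerate traces; 24 have nonzero weight after conditioning:
  (Y=0, U=0, W=0, X=0, Z=1) weight 1/180
  (Y=0, U=0, W=0, X=1, Z=1) weight 1/180
  (Y=0, U=0, W=1, X=0, Z=1) weight 1/60
  (Y=0, U=0, W=1, X=1, Z=1) weight 1/60
  (Y=0, U=0, W=2, X=0, Z=1) weight 1/180
  (Y=0, U=0, W=2, X=1, Z=1) weight 1/180
  (Y=0, U=1, W=0, X=0, Z=1) weight 1/144
  (Y=0, U=1, W=0, X=1, Z=1) weight 1/144
  (Y=1, U=0, W=0, X=0, Z=0) weight 1/540
  … 15 more
Group by Z:
  weight(Z=0) = 1/9
  weight(Z=1) = 1/9
Total weight = 1/9 + 1/9 = 2/9
P(Z=0 | obs) = 1/9 / 2/9 = 1/2
P(Z=1 | obs) = 1/9 / 2/9 = 1/2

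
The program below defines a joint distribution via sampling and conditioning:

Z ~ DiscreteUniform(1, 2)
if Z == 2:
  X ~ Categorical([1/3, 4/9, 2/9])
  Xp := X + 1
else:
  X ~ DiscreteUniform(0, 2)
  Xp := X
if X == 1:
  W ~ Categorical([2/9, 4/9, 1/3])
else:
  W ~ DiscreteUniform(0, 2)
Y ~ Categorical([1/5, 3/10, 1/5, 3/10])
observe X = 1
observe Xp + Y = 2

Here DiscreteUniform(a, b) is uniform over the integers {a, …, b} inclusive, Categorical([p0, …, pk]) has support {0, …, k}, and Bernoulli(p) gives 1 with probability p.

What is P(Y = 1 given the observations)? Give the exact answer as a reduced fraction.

P(Y = 1 | obs) = 9/17

Enumerate traces; 6 have nonzero weight after conditioning:
  (Z=1, X=1, W=0, Y=1) weight 1/90
  (Z=1, X=1, W=1, Y=1) weight 1/45
  (Z=1, X=1, W=2, Y=1) weight 1/60
  (Z=2, X=1, W=0, Y=0) weight 4/405
  (Z=2, X=1, W=1, Y=0) weight 8/405
  (Z=2, X=1, W=2, Y=0) weight 2/135
Group by Y:
  weight(Y=0) = 2/45
  weight(Y=1) = 1/20
Total weight = 2/45 + 1/20 = 17/180
P(Y=0 | obs) = 2/45 / 17/180 = 8/17
P(Y=1 | obs) = 1/20 / 17/180 = 9/17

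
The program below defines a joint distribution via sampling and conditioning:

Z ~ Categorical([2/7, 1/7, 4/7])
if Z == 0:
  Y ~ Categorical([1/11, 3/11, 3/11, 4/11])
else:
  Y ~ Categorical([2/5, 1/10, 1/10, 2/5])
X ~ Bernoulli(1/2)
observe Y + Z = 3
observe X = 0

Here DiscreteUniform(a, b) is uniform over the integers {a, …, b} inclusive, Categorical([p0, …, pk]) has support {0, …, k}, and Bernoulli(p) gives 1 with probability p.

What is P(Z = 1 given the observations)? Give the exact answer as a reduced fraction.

Enumerate traces; 3 have nonzero weight after conditioning:
  (Z=0, Y=3, X=0) weight 4/77
  (Z=1, Y=2, X=0) weight 1/140
  (Z=2, Y=1, X=0) weight 1/35
Group by Z:
  weight(Z=0) = 4/77
  weight(Z=1) = 1/140
  weight(Z=2) = 1/35
Total weight = 4/77 + 1/140 + 1/35 = 27/308
P(Z=0 | obs) = 4/77 / 27/308 = 16/27
P(Z=1 | obs) = 1/140 / 27/308 = 11/135
P(Z=2 | obs) = 1/35 / 27/308 = 44/135

P(Z = 1 | obs) = 11/135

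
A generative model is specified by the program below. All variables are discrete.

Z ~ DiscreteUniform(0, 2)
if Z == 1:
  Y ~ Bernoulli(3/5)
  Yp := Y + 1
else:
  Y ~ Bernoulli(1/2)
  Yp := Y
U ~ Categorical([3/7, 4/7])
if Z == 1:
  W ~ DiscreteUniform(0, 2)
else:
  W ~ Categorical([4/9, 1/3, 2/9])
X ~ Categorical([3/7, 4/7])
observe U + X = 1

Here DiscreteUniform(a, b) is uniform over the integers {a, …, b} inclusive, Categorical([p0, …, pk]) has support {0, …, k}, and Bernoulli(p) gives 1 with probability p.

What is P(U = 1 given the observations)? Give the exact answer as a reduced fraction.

Enumerate traces; 36 have nonzero weight after conditioning:
  (Z=0, Y=0, U=0, W=0, X=1) weight 8/441
  (Z=0, Y=0, U=0, W=1, X=1) weight 2/147
  (Z=0, Y=0, U=0, W=2, X=1) weight 4/441
  (Z=0, Y=0, U=1, W=0, X=0) weight 8/441
  (Z=0, Y=0, U=1, W=1, X=0) weight 2/147
  (Z=0, Y=0, U=1, W=2, X=0) weight 4/441
  (Z=0, Y=1, U=0, W=0, X=1) weight 8/441
  (Z=0, Y=1, U=0, W=1, X=1) weight 2/147
  … 28 more
Group by U:
  weight(U=0) = 12/49
  weight(U=1) = 12/49
Total weight = 12/49 + 12/49 = 24/49
P(U=0 | obs) = 12/49 / 24/49 = 1/2
P(U=1 | obs) = 12/49 / 24/49 = 1/2

P(U = 1 | obs) = 1/2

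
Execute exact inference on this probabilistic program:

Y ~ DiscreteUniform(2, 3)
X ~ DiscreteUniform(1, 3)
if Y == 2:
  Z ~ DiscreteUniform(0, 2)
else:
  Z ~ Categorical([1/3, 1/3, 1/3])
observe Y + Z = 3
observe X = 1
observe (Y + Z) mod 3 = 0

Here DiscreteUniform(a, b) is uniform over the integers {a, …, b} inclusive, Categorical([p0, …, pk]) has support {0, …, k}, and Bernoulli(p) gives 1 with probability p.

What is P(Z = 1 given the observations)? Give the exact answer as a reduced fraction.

Enumerate traces; 2 have nonzero weight after conditioning:
  (Y=2, X=1, Z=1) weight 1/18
  (Y=3, X=1, Z=0) weight 1/18
Group by Z:
  weight(Z=0) = 1/18
  weight(Z=1) = 1/18
Total weight = 1/18 + 1/18 = 1/9
P(Z=0 | obs) = 1/18 / 1/9 = 1/2
P(Z=1 | obs) = 1/18 / 1/9 = 1/2

P(Z = 1 | obs) = 1/2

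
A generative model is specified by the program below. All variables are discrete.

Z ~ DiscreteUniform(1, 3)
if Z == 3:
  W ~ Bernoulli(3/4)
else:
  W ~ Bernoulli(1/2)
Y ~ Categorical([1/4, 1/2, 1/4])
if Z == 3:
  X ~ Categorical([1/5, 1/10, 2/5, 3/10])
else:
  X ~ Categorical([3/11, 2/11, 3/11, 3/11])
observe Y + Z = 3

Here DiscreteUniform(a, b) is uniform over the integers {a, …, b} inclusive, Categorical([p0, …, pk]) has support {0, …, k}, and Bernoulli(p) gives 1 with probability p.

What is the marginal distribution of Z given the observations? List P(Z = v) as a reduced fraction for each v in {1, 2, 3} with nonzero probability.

Enumerate traces; 24 have nonzero weight after conditioning:
  (Z=1, W=0, Y=2, X=0) weight 1/88
  (Z=1, W=0, Y=2, X=1) weight 1/132
  (Z=1, W=0, Y=2, X=2) weight 1/88
  (Z=1, W=0, Y=2, X=3) weight 1/88
  (Z=1, W=1, Y=2, X=0) weight 1/88
  (Z=1, W=1, Y=2, X=1) weight 1/132
  (Z=1, W=1, Y=2, X=2) weight 1/88
  (Z=1, W=1, Y=2, X=3) weight 1/88
  (Z=2, W=0, Y=1, X=0) weight 1/44
  (Z=3, W=0, Y=0, X=0) weight 1/240
  … 14 more
Group by Z:
  weight(Z=1) = 1/12
  weight(Z=2) = 1/6
  weight(Z=3) = 1/12
Total weight = 1/12 + 1/6 + 1/12 = 1/3
P(Z=1 | obs) = 1/12 / 1/3 = 1/4
P(Z=2 | obs) = 1/6 / 1/3 = 1/2
P(Z=3 | obs) = 1/12 / 1/3 = 1/4

P(Z=1) = 1/4, P(Z=2) = 1/2, P(Z=3) = 1/4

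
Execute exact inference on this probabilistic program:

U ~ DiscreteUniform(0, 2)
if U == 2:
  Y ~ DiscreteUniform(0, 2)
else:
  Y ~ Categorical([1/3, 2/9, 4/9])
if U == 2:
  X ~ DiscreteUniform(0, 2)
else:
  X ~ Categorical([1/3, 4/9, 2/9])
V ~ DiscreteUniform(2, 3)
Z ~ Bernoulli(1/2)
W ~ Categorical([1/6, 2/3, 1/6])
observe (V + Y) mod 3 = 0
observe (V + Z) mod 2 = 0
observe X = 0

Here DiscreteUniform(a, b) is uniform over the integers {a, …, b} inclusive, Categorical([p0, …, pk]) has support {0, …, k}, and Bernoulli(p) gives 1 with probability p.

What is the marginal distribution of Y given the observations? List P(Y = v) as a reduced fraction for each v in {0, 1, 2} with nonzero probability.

P(Y=0) = 9/16, P(Y=1) = 7/16

Enumerate traces; 18 have nonzero weight after conditioning:
  (U=0, Y=0, X=0, V=3, Z=1, W=0) weight 1/648
  (U=0, Y=0, X=0, V=3, Z=1, W=1) weight 1/162
  (U=0, Y=0, X=0, V=3, Z=1, W=2) weight 1/648
  (U=0, Y=1, X=0, V=2, Z=0, W=0) weight 1/972
  (U=0, Y=1, X=0, V=2, Z=0, W=1) weight 1/243
  (U=0, Y=1, X=0, V=2, Z=0, W=2) weight 1/972
  (U=1, Y=0, X=0, V=3, Z=1, W=0) weight 1/648
  (U=1, Y=0, X=0, V=3, Z=1, W=1) weight 1/162
  … 10 more
Group by Y:
  weight(Y=0) = 1/36
  weight(Y=1) = 7/324
Total weight = 1/36 + 7/324 = 4/81
P(Y=0 | obs) = 1/36 / 4/81 = 9/16
P(Y=1 | obs) = 7/324 / 4/81 = 7/16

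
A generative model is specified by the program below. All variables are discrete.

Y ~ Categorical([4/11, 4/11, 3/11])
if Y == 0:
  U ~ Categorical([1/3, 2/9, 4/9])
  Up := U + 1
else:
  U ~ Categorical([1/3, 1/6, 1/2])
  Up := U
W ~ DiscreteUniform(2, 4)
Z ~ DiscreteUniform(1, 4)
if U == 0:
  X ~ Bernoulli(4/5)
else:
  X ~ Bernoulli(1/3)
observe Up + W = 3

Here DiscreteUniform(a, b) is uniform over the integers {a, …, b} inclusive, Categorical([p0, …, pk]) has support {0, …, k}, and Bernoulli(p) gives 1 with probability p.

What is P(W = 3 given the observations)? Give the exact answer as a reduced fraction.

P(W = 3 | obs) = 14/29

Enumerate traces; 40 have nonzero weight after conditioning:
  (Y=0, U=0, W=2, Z=1, X=0) weight 1/495
  (Y=0, U=0, W=2, Z=1, X=1) weight 4/495
  (Y=0, U=0, W=2, Z=2, X=0) weight 1/495
  (Y=0, U=0, W=2, Z=2, X=1) weight 4/495
  (Y=0, U=0, W=2, Z=3, X=0) weight 1/495
  (Y=0, U=0, W=2, Z=3, X=1) weight 4/495
  (Y=0, U=0, W=2, Z=4, X=0) weight 1/495
  (Y=0, U=0, W=2, Z=4, X=1) weight 4/495
  (Y=1, U=0, W=3, Z=1, X=0) weight 1/495
  … 31 more
Group by W:
  weight(W=2) = 5/66
  weight(W=3) = 7/99
Total weight = 5/66 + 7/99 = 29/198
P(W=2 | obs) = 5/66 / 29/198 = 15/29
P(W=3 | obs) = 7/99 / 29/198 = 14/29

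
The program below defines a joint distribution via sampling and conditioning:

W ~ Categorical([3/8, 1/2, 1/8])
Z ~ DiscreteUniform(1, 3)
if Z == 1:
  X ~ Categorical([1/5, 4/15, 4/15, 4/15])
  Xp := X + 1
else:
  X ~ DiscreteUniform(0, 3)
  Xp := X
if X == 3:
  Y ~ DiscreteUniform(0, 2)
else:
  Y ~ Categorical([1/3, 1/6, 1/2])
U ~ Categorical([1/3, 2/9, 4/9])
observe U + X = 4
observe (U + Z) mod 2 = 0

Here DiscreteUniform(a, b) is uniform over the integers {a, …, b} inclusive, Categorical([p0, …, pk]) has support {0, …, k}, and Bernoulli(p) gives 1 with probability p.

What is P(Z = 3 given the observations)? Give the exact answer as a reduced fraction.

Enumerate traces; 27 have nonzero weight after conditioning:
  (W=0, Z=1, X=3, Y=0, U=1) weight 1/405
  (W=0, Z=1, X=3, Y=1, U=1) weight 1/405
  (W=0, Z=1, X=3, Y=2, U=1) weight 1/405
  (W=0, Z=2, X=2, Y=0, U=2) weight 1/216
  (W=0, Z=2, X=2, Y=1, U=2) weight 1/432
  (W=0, Z=2, X=2, Y=2, U=2) weight 1/144
  (W=0, Z=3, X=3, Y=0, U=1) weight 1/432
  (W=0, Z=3, X=3, Y=1, U=1) weight 1/432
  … 19 more
Group by Z:
  weight(Z=1) = 8/405
  weight(Z=2) = 1/27
  weight(Z=3) = 1/54
Total weight = 8/405 + 1/27 + 1/54 = 61/810
P(Z=1 | obs) = 8/405 / 61/810 = 16/61
P(Z=2 | obs) = 1/27 / 61/810 = 30/61
P(Z=3 | obs) = 1/54 / 61/810 = 15/61

P(Z = 3 | obs) = 15/61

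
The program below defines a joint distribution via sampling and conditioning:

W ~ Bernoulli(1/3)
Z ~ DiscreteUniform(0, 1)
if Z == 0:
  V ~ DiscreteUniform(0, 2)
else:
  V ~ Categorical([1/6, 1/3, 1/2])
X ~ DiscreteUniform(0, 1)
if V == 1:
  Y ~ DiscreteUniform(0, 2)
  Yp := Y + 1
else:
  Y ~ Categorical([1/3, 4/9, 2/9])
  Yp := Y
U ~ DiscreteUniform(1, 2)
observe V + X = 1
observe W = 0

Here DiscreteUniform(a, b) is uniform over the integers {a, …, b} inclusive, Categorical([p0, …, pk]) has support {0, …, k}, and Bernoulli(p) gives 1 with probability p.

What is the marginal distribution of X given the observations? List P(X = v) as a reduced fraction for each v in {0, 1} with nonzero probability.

P(X=0) = 4/7, P(X=1) = 3/7

Enumerate traces; 24 have nonzero weight after conditioning:
  (W=0, Z=0, V=0, X=1, Y=0, U=1) weight 1/108
  (W=0, Z=0, V=0, X=1, Y=0, U=2) weight 1/108
  (W=0, Z=0, V=0, X=1, Y=1, U=1) weight 1/81
  (W=0, Z=0, V=0, X=1, Y=1, U=2) weight 1/81
  (W=0, Z=0, V=0, X=1, Y=2, U=1) weight 1/162
  (W=0, Z=0, V=0, X=1, Y=2, U=2) weight 1/162
  (W=0, Z=0, V=1, X=0, Y=0, U=1) weight 1/108
  (W=0, Z=0, V=1, X=0, Y=0, U=2) weight 1/108
  … 16 more
Group by X:
  weight(X=0) = 1/9
  weight(X=1) = 1/12
Total weight = 1/9 + 1/12 = 7/36
P(X=0 | obs) = 1/9 / 7/36 = 4/7
P(X=1 | obs) = 1/12 / 7/36 = 3/7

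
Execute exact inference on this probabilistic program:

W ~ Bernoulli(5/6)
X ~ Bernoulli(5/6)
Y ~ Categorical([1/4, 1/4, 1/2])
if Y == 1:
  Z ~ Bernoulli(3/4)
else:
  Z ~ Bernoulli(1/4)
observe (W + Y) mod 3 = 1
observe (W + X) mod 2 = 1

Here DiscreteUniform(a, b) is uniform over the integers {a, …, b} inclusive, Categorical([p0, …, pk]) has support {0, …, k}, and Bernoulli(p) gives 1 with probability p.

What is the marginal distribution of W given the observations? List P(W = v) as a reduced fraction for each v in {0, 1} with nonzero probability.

Enumerate traces; 4 have nonzero weight after conditioning:
  (W=0, X=1, Y=1, Z=0) weight 5/576
  (W=0, X=1, Y=1, Z=1) weight 5/192
  (W=1, X=0, Y=0, Z=0) weight 5/192
  (W=1, X=0, Y=0, Z=1) weight 5/576
Group by W:
  weight(W=0) = 5/144
  weight(W=1) = 5/144
Total weight = 5/144 + 5/144 = 5/72
P(W=0 | obs) = 5/144 / 5/72 = 1/2
P(W=1 | obs) = 5/144 / 5/72 = 1/2

P(W=0) = 1/2, P(W=1) = 1/2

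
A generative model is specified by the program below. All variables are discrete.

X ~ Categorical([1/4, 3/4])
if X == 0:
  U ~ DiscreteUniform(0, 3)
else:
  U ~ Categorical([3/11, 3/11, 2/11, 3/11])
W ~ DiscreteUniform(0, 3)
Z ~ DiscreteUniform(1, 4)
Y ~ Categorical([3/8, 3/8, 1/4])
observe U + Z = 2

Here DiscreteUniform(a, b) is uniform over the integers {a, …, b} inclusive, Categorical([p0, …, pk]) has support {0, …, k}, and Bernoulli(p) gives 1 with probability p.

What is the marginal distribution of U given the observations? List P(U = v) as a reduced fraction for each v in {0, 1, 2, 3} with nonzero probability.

Enumerate traces; 48 have nonzero weight after conditioning:
  (X=0, U=0, W=0, Z=2, Y=0) weight 3/2048
  (X=0, U=0, W=0, Z=2, Y=1) weight 3/2048
  (X=0, U=0, W=0, Z=2, Y=2) weight 1/1024
  (X=0, U=0, W=1, Z=2, Y=0) weight 3/2048
  (X=0, U=0, W=1, Z=2, Y=1) weight 3/2048
  (X=0, U=0, W=1, Z=2, Y=2) weight 1/1024
  (X=0, U=0, W=2, Z=2, Y=0) weight 3/2048
  (X=0, U=0, W=2, Z=2, Y=1) weight 3/2048
  (X=0, U=1, W=0, Z=1, Y=0) weight 3/2048
  … 39 more
Group by U:
  weight(U=0) = 47/704
  weight(U=1) = 47/704
Total weight = 47/704 + 47/704 = 47/352
P(U=0 | obs) = 47/704 / 47/352 = 1/2
P(U=1 | obs) = 47/704 / 47/352 = 1/2

P(U=0) = 1/2, P(U=1) = 1/2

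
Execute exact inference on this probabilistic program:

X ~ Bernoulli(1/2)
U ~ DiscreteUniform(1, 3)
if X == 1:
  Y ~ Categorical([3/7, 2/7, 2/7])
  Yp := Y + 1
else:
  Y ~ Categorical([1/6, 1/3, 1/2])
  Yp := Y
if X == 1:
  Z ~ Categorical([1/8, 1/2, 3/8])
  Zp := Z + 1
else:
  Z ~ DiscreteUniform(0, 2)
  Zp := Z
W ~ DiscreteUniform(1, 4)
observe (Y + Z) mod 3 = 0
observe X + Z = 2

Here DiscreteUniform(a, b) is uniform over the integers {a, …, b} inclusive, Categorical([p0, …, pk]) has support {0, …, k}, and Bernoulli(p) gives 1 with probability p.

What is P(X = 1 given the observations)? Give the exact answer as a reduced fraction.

P(X = 1 | obs) = 9/16

Enumerate traces; 24 have nonzero weight after conditioning:
  (X=0, U=1, Y=1, Z=2, W=1) weight 1/216
  (X=0, U=1, Y=1, Z=2, W=2) weight 1/216
  (X=0, U=1, Y=1, Z=2, W=3) weight 1/216
  (X=0, U=1, Y=1, Z=2, W=4) weight 1/216
  (X=0, U=2, Y=1, Z=2, W=1) weight 1/216
  (X=0, U=2, Y=1, Z=2, W=2) weight 1/216
  (X=0, U=2, Y=1, Z=2, W=3) weight 1/216
  (X=0, U=2, Y=1, Z=2, W=4) weight 1/216
  (X=1, U=1, Y=2, Z=1, W=1) weight 1/168
  … 15 more
Group by X:
  weight(X=0) = 1/18
  weight(X=1) = 1/14
Total weight = 1/18 + 1/14 = 8/63
P(X=0 | obs) = 1/18 / 8/63 = 7/16
P(X=1 | obs) = 1/14 / 8/63 = 9/16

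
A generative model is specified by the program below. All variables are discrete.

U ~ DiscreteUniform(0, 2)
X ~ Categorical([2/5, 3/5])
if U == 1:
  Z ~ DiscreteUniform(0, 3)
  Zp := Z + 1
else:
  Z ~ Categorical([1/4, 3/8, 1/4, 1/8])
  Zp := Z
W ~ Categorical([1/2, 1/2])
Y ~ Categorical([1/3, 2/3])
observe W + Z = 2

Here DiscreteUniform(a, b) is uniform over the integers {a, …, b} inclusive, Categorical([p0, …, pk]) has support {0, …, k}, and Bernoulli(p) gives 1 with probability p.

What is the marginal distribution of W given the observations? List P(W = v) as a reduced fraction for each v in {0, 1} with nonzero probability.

Enumerate traces; 24 have nonzero weight after conditioning:
  (U=0, X=0, Z=1, W=1, Y=0) weight 1/120
  (U=0, X=0, Z=1, W=1, Y=1) weight 1/60
  (U=0, X=0, Z=2, W=0, Y=0) weight 1/180
  (U=0, X=0, Z=2, W=0, Y=1) weight 1/90
  (U=0, X=1, Z=1, W=1, Y=0) weight 1/80
  (U=0, X=1, Z=1, W=1, Y=1) weight 1/40
  (U=0, X=1, Z=2, W=0, Y=0) weight 1/120
  (U=0, X=1, Z=2, W=0, Y=1) weight 1/60
  … 16 more
Group by W:
  weight(W=0) = 1/8
  weight(W=1) = 1/6
Total weight = 1/8 + 1/6 = 7/24
P(W=0 | obs) = 1/8 / 7/24 = 3/7
P(W=1 | obs) = 1/6 / 7/24 = 4/7

P(W=0) = 3/7, P(W=1) = 4/7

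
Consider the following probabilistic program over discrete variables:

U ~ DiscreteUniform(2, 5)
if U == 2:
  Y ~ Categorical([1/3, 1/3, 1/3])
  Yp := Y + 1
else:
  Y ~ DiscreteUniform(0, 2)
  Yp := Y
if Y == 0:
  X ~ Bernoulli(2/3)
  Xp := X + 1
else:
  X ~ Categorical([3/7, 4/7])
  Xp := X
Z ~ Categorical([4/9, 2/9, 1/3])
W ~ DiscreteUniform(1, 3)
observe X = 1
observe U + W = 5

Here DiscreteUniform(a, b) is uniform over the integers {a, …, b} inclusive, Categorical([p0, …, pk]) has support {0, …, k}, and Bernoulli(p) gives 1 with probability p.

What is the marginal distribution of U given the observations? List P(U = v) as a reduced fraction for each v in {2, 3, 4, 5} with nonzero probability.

Enumerate traces; 27 have nonzero weight after conditioning:
  (U=2, Y=0, X=1, Z=0, W=3) weight 2/243
  (U=2, Y=0, X=1, Z=1, W=3) weight 1/243
  (U=2, Y=0, X=1, Z=2, W=3) weight 1/162
  (U=2, Y=1, X=1, Z=0, W=3) weight 4/567
  (U=2, Y=1, X=1, Z=1, W=3) weight 2/567
  (U=2, Y=1, X=1, Z=2, W=3) weight 1/189
  (U=2, Y=2, X=1, Z=0, W=3) weight 4/567
  (U=2, Y=2, X=1, Z=1, W=3) weight 2/567
  (U=3, Y=0, X=1, Z=0, W=2) weight 2/243
  (U=4, Y=0, X=1, Z=0, W=1) weight 2/243
  … 17 more
Group by U:
  weight(U=2) = 19/378
  weight(U=3) = 19/378
  weight(U=4) = 19/378
Total weight = 19/378 + 19/378 + 19/378 = 19/126
P(U=2 | obs) = 19/378 / 19/126 = 1/3
P(U=3 | obs) = 19/378 / 19/126 = 1/3
P(U=4 | obs) = 19/378 / 19/126 = 1/3

P(U=2) = 1/3, P(U=3) = 1/3, P(U=4) = 1/3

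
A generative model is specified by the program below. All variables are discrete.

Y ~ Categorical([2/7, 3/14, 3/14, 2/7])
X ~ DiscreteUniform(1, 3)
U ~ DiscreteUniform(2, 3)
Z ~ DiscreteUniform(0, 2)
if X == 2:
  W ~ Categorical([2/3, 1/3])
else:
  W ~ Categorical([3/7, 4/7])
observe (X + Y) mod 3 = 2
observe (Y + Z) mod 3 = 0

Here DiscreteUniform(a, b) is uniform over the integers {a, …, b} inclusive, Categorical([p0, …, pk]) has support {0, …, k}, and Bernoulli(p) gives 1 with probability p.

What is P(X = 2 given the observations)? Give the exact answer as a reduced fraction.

P(X = 2 | obs) = 4/7

Enumerate traces; 16 have nonzero weight after conditioning:
  (Y=0, X=2, U=2, Z=0, W=0) weight 2/189
  (Y=0, X=2, U=2, Z=0, W=1) weight 1/189
  (Y=0, X=2, U=3, Z=0, W=0) weight 2/189
  (Y=0, X=2, U=3, Z=0, W=1) weight 1/189
  (Y=1, X=1, U=2, Z=2, W=0) weight 1/196
  (Y=1, X=1, U=2, Z=2, W=1) weight 1/147
  (Y=1, X=1, U=3, Z=2, W=0) weight 1/196
  (Y=1, X=1, U=3, Z=2, W=1) weight 1/147
  (Y=2, X=3, U=2, Z=1, W=0) weight 1/196
  … 7 more
Group by X:
  weight(X=1) = 1/42
  weight(X=2) = 4/63
  weight(X=3) = 1/42
Total weight = 1/42 + 4/63 + 1/42 = 1/9
P(X=1 | obs) = 1/42 / 1/9 = 3/14
P(X=2 | obs) = 4/63 / 1/9 = 4/7
P(X=3 | obs) = 1/42 / 1/9 = 3/14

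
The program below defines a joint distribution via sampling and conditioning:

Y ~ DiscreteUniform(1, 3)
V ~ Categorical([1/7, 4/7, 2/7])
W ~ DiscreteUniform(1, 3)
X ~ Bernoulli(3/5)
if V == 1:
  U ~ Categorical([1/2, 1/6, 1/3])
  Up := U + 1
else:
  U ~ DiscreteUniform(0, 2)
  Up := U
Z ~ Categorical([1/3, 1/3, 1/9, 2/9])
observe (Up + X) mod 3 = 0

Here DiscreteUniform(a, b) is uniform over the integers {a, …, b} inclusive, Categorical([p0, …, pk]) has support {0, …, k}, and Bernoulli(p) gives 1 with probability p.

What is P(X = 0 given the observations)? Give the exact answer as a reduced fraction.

Enumerate traces; 216 have nonzero weight after conditioning:
  (Y=1, V=0, W=1, X=0, U=0, Z=0) weight 2/2835
  (Y=1, V=0, W=1, X=0, U=0, Z=1) weight 2/2835
  (Y=1, V=0, W=1, X=0, U=0, Z=2) weight 2/8505
  (Y=1, V=0, W=1, X=0, U=0, Z=3) weight 4/8505
  (Y=1, V=0, W=1, X=1, U=2, Z=0) weight 1/945
  (Y=1, V=0, W=1, X=1, U=2, Z=1) weight 1/945
  (Y=1, V=0, W=1, X=1, U=2, Z=2) weight 1/2835
  (Y=1, V=0, W=1, X=1, U=2, Z=3) weight 2/2835
  … 208 more
Group by X:
  weight(X=0) = 2/15
  weight(X=1) = 1/7
Total weight = 2/15 + 1/7 = 29/105
P(X=0 | obs) = 2/15 / 29/105 = 14/29
P(X=1 | obs) = 1/7 / 29/105 = 15/29

P(X = 0 | obs) = 14/29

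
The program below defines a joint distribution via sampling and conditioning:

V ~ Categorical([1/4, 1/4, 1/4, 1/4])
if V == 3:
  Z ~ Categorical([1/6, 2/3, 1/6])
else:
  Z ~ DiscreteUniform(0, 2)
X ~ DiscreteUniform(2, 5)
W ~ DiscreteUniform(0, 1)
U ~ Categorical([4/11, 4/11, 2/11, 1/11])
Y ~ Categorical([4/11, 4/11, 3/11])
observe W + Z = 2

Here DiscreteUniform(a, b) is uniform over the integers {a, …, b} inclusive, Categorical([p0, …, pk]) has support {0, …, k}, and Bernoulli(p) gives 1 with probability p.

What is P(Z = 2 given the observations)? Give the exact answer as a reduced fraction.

Enumerate traces; 384 have nonzero weight after conditioning:
  (V=0, Z=1, X=2, W=1, U=0, Y=0) weight 1/726
  (V=0, Z=1, X=2, W=1, U=0, Y=1) weight 1/726
  (V=0, Z=1, X=2, W=1, U=0, Y=2) weight 1/968
  (V=0, Z=1, X=2, W=1, U=1, Y=0) weight 1/726
  (V=0, Z=1, X=2, W=1, U=1, Y=1) weight 1/726
  (V=0, Z=1, X=2, W=1, U=1, Y=2) weight 1/968
  (V=0, Z=1, X=2, W=1, U=2, Y=0) weight 1/1452
  (V=0, Z=1, X=2, W=1, U=2, Y=1) weight 1/1452
  (V=0, Z=2, X=2, W=0, U=0, Y=0) weight 1/726
  … 375 more
Group by Z:
  weight(Z=1) = 5/24
  weight(Z=2) = 7/48
Total weight = 5/24 + 7/48 = 17/48
P(Z=1 | obs) = 5/24 / 17/48 = 10/17
P(Z=2 | obs) = 7/48 / 17/48 = 7/17

P(Z = 2 | obs) = 7/17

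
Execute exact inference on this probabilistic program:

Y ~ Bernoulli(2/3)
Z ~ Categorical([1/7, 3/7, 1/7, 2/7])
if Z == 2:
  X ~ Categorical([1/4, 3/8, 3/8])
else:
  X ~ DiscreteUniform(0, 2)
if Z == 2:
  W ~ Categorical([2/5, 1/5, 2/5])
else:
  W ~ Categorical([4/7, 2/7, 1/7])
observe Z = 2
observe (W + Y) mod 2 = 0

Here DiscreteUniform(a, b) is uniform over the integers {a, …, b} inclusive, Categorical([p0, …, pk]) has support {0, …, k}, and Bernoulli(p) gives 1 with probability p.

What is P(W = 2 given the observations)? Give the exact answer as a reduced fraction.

P(W = 2 | obs) = 1/3

Enumerate traces; 9 have nonzero weight after conditioning:
  (Y=0, Z=2, X=0, W=0) weight 1/210
  (Y=0, Z=2, X=0, W=2) weight 1/210
  (Y=0, Z=2, X=1, W=0) weight 1/140
  (Y=0, Z=2, X=1, W=2) weight 1/140
  (Y=0, Z=2, X=2, W=0) weight 1/140
  (Y=0, Z=2, X=2, W=2) weight 1/140
  (Y=1, Z=2, X=0, W=1) weight 1/210
  (Y=1, Z=2, X=1, W=1) weight 1/140
  … 1 more
Group by W:
  weight(W=0) = 2/105
  weight(W=1) = 2/105
  weight(W=2) = 2/105
Total weight = 2/105 + 2/105 + 2/105 = 2/35
P(W=0 | obs) = 2/105 / 2/35 = 1/3
P(W=1 | obs) = 2/105 / 2/35 = 1/3
P(W=2 | obs) = 2/105 / 2/35 = 1/3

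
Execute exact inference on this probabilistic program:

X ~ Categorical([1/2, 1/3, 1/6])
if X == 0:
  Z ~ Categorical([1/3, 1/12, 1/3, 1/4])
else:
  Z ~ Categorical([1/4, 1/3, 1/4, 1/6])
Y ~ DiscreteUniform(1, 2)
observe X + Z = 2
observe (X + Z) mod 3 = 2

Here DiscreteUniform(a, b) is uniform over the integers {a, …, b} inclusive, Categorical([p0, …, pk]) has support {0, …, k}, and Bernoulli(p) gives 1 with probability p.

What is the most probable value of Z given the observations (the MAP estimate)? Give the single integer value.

Enumerate traces; 6 have nonzero weight after conditioning:
  (X=0, Z=2, Y=1) weight 1/12
  (X=0, Z=2, Y=2) weight 1/12
  (X=1, Z=1, Y=1) weight 1/18
  (X=1, Z=1, Y=2) weight 1/18
  (X=2, Z=0, Y=1) weight 1/48
  (X=2, Z=0, Y=2) weight 1/48
Group by Z:
  weight(Z=0) = 1/24
  weight(Z=1) = 1/9
  weight(Z=2) = 1/6
Total weight = 1/24 + 1/9 + 1/6 = 23/72
P(Z=0 | obs) = 1/24 / 23/72 = 3/23
P(Z=1 | obs) = 1/9 / 23/72 = 8/23
P(Z=2 | obs) = 1/6 / 23/72 = 12/23
argmax = 2

argmax_v P(Z = v | obs) = 2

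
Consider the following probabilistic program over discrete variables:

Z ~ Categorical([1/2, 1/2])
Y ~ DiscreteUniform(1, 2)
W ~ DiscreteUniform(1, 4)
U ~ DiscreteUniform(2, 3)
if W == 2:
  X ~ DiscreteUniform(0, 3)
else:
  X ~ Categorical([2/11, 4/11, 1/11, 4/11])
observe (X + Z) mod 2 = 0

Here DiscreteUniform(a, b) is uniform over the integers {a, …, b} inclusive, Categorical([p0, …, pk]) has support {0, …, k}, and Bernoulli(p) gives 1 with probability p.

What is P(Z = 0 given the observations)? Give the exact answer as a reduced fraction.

P(Z = 0 | obs) = 29/88

Enumerate traces; 64 have nonzero weight after conditioning:
  (Z=0, Y=1, W=1, U=2, X=0) weight 1/176
  (Z=0, Y=1, W=1, U=2, X=2) weight 1/352
  (Z=0, Y=1, W=1, U=3, X=0) weight 1/176
  (Z=0, Y=1, W=1, U=3, X=2) weight 1/352
  (Z=0, Y=1, W=2, U=2, X=0) weight 1/128
  (Z=0, Y=1, W=2, U=2, X=2) weight 1/128
  (Z=0, Y=1, W=2, U=3, X=0) weight 1/128
  (Z=0, Y=1, W=2, U=3, X=2) weight 1/128
  (Z=1, Y=1, W=1, U=2, X=1) weight 1/88
  … 55 more
Group by Z:
  weight(Z=0) = 29/176
  weight(Z=1) = 59/176
Total weight = 29/176 + 59/176 = 1/2
P(Z=0 | obs) = 29/176 / 1/2 = 29/88
P(Z=1 | obs) = 59/176 / 1/2 = 59/88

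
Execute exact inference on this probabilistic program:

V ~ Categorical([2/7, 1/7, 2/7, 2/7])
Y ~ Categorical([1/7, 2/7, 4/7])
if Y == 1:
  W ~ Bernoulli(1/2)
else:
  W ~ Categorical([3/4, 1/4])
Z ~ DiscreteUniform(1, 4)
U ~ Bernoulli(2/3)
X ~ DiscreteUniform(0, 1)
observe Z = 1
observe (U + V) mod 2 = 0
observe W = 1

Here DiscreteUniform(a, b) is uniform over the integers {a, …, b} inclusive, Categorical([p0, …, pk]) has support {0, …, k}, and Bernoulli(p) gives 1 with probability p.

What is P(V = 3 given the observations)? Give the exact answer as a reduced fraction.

P(V = 3 | obs) = 2/5

Enumerate traces; 24 have nonzero weight after conditioning:
  (V=0, Y=0, W=1, Z=1, U=0, X=0) weight 1/2352
  (V=0, Y=0, W=1, Z=1, U=0, X=1) weight 1/2352
  (V=0, Y=1, W=1, Z=1, U=0, X=0) weight 1/588
  (V=0, Y=1, W=1, Z=1, U=0, X=1) weight 1/588
  (V=0, Y=2, W=1, Z=1, U=0, X=0) weight 1/588
  (V=0, Y=2, W=1, Z=1, U=0, X=1) weight 1/588
  (V=1, Y=0, W=1, Z=1, U=1, X=0) weight 1/2352
  (V=1, Y=0, W=1, Z=1, U=1, X=1) weight 1/2352
  (V=2, Y=0, W=1, Z=1, U=0, X=0) weight 1/2352
  (V=3, Y=0, W=1, Z=1, U=1, X=0) weight 1/1176
  … 14 more
Group by V:
  weight(V=0) = 3/392
  weight(V=1) = 3/392
  weight(V=2) = 3/392
  weight(V=3) = 3/196
Total weight = 3/392 + 3/392 + 3/392 + 3/196 = 15/392
P(V=0 | obs) = 3/392 / 15/392 = 1/5
P(V=1 | obs) = 3/392 / 15/392 = 1/5
P(V=2 | obs) = 3/392 / 15/392 = 1/5
P(V=3 | obs) = 3/196 / 15/392 = 2/5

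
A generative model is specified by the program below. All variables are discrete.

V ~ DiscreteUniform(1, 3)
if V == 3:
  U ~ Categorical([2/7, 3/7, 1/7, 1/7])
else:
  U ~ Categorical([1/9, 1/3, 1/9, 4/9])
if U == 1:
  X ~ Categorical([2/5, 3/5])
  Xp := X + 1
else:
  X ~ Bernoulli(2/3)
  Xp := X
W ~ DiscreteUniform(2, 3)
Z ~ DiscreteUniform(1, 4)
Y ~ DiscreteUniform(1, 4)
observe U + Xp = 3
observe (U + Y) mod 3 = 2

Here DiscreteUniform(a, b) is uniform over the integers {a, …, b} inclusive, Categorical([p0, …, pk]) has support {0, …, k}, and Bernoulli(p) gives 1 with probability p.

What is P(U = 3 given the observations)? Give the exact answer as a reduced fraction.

Enumerate traces; 96 have nonzero weight after conditioning:
  (V=1, U=1, X=1, W=2, Z=1, Y=1) weight 1/480
  (V=1, U=1, X=1, W=2, Z=1, Y=4) weight 1/480
  (V=1, U=1, X=1, W=2, Z=2, Y=1) weight 1/480
  (V=1, U=1, X=1, W=2, Z=2, Y=4) weight 1/480
  (V=1, U=1, X=1, W=2, Z=3, Y=1) weight 1/480
  (V=1, U=1, X=1, W=2, Z=3, Y=4) weight 1/480
  (V=1, U=1, X=1, W=2, Z=4, Y=1) weight 1/480
  (V=1, U=1, X=1, W=2, Z=4, Y=4) weight 1/480
  (V=1, U=2, X=1, W=2, Z=1, Y=3) weight 1/1296
  (V=1, U=3, X=0, W=2, Z=1, Y=2) weight 1/648
  … 86 more
Group by U:
  weight(U=1) = 23/210
  weight(U=2) = 23/1134
  weight(U=3) = 65/2268
Total weight = 23/210 + 23/1134 + 65/2268 = 599/3780
P(U=1 | obs) = 23/210 / 599/3780 = 414/599
P(U=2 | obs) = 23/1134 / 599/3780 = 230/1797
P(U=3 | obs) = 65/2268 / 599/3780 = 325/1797

P(U = 3 | obs) = 325/1797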